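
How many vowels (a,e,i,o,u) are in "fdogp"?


Input: fdogp
Checking each character:
  'f' at position 0: consonant
  'd' at position 1: consonant
  'o' at position 2: vowel (running total: 1)
  'g' at position 3: consonant
  'p' at position 4: consonant
Total vowels: 1

1


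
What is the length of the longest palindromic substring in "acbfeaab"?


Input: "acbfeaab"
Checking substrings for palindromes:
  [5:7] "aa" (len 2) => palindrome
Longest palindromic substring: "aa" with length 2

2


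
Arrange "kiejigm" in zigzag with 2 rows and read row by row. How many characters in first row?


Zigzag "kiejigm" into 2 rows:
Placing characters:
  'k' => row 0
  'i' => row 1
  'e' => row 0
  'j' => row 1
  'i' => row 0
  'g' => row 1
  'm' => row 0
Rows:
  Row 0: "keim"
  Row 1: "ijg"
First row length: 4

4


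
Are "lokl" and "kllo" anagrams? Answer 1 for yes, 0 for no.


Strings: "lokl", "kllo"
Sorted first:  kllo
Sorted second: kllo
Sorted forms match => anagrams

1


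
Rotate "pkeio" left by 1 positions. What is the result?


Input: "pkeio", rotate left by 1
First 1 characters: "p"
Remaining characters: "keio"
Concatenate remaining + first: "keio" + "p" = "keiop"

keiop


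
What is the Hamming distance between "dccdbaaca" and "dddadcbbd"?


Comparing "dccdbaaca" and "dddadcbbd" position by position:
  Position 0: 'd' vs 'd' => same
  Position 1: 'c' vs 'd' => differ
  Position 2: 'c' vs 'd' => differ
  Position 3: 'd' vs 'a' => differ
  Position 4: 'b' vs 'd' => differ
  Position 5: 'a' vs 'c' => differ
  Position 6: 'a' vs 'b' => differ
  Position 7: 'c' vs 'b' => differ
  Position 8: 'a' vs 'd' => differ
Total differences (Hamming distance): 8

8


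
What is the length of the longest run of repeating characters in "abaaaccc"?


Input: "abaaaccc"
Scanning for longest run:
  Position 1 ('b'): new char, reset run to 1
  Position 2 ('a'): new char, reset run to 1
  Position 3 ('a'): continues run of 'a', length=2
  Position 4 ('a'): continues run of 'a', length=3
  Position 5 ('c'): new char, reset run to 1
  Position 6 ('c'): continues run of 'c', length=2
  Position 7 ('c'): continues run of 'c', length=3
Longest run: 'a' with length 3

3


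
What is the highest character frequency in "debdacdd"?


Input: debdacdd
Character counts:
  'a': 1
  'b': 1
  'c': 1
  'd': 4
  'e': 1
Maximum frequency: 4

4


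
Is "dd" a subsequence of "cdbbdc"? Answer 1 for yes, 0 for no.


Check if "dd" is a subsequence of "cdbbdc"
Greedy scan:
  Position 0 ('c'): no match needed
  Position 1 ('d'): matches sub[0] = 'd'
  Position 2 ('b'): no match needed
  Position 3 ('b'): no match needed
  Position 4 ('d'): matches sub[1] = 'd'
  Position 5 ('c'): no match needed
All 2 characters matched => is a subsequence

1


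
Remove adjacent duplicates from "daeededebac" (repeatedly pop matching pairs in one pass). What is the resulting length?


Input: daeededebac
Stack-based adjacent duplicate removal:
  Read 'd': push. Stack: d
  Read 'a': push. Stack: da
  Read 'e': push. Stack: dae
  Read 'e': matches stack top 'e' => pop. Stack: da
  Read 'd': push. Stack: dad
  Read 'e': push. Stack: dade
  Read 'd': push. Stack: daded
  Read 'e': push. Stack: dadede
  Read 'b': push. Stack: dadedeb
  Read 'a': push. Stack: dadedeba
  Read 'c': push. Stack: dadedebac
Final stack: "dadedebac" (length 9)

9


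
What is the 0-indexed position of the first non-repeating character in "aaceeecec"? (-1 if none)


Input: aaceeecec
Character frequencies:
  'a': 2
  'c': 3
  'e': 4
Scanning left to right for freq == 1:
  Position 0 ('a'): freq=2, skip
  Position 1 ('a'): freq=2, skip
  Position 2 ('c'): freq=3, skip
  Position 3 ('e'): freq=4, skip
  Position 4 ('e'): freq=4, skip
  Position 5 ('e'): freq=4, skip
  Position 6 ('c'): freq=3, skip
  Position 7 ('e'): freq=4, skip
  Position 8 ('c'): freq=3, skip
  No unique character found => answer = -1

-1


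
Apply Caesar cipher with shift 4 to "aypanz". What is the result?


Caesar cipher: shift "aypanz" by 4
  'a' (pos 0) + 4 = pos 4 = 'e'
  'y' (pos 24) + 4 = pos 2 = 'c'
  'p' (pos 15) + 4 = pos 19 = 't'
  'a' (pos 0) + 4 = pos 4 = 'e'
  'n' (pos 13) + 4 = pos 17 = 'r'
  'z' (pos 25) + 4 = pos 3 = 'd'
Result: ecterd

ecterd


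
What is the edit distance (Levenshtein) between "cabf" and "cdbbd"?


Computing edit distance: "cabf" -> "cdbbd"
DP table:
           c    d    b    b    d
      0    1    2    3    4    5
  c   1    0    1    2    3    4
  a   2    1    1    2    3    4
  b   3    2    2    1    2    3
  f   4    3    3    2    2    3
Edit distance = dp[4][5] = 3

3


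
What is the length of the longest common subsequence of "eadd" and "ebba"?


LCS of "eadd" and "ebba"
DP table:
           e    b    b    a
      0    0    0    0    0
  e   0    1    1    1    1
  a   0    1    1    1    2
  d   0    1    1    1    2
  d   0    1    1    1    2
LCS length = dp[4][4] = 2

2


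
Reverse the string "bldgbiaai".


Input: bldgbiaai
Reading characters right to left:
  Position 8: 'i'
  Position 7: 'a'
  Position 6: 'a'
  Position 5: 'i'
  Position 4: 'b'
  Position 3: 'g'
  Position 2: 'd'
  Position 1: 'l'
  Position 0: 'b'
Reversed: iaaibgdlb

iaaibgdlb


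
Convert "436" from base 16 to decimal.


Input: "436" in base 16
Positional expansion:
  Digit '4' (value 4) x 16^2 = 1024
  Digit '3' (value 3) x 16^1 = 48
  Digit '6' (value 6) x 16^0 = 6
Sum = 1078

1078


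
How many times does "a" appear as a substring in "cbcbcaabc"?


Searching for "a" in "cbcbcaabc"
Scanning each position:
  Position 0: "c" => no
  Position 1: "b" => no
  Position 2: "c" => no
  Position 3: "b" => no
  Position 4: "c" => no
  Position 5: "a" => MATCH
  Position 6: "a" => MATCH
  Position 7: "b" => no
  Position 8: "c" => no
Total occurrences: 2

2


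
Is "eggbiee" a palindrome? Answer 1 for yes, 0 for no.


Input: eggbiee
Reversed: eeibgge
  Compare pos 0 ('e') with pos 6 ('e'): match
  Compare pos 1 ('g') with pos 5 ('e'): MISMATCH
  Compare pos 2 ('g') with pos 4 ('i'): MISMATCH
Result: not a palindrome

0


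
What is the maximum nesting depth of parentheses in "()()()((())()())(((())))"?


Input: "()()()((())()())(((())))"
Tracking depth:
  Position 0 '(': depth becomes 1
  Position 1 ')': depth becomes 0
  Position 2 '(': depth becomes 1
  Position 3 ')': depth becomes 0
  Position 4 '(': depth becomes 1
  Position 5 ')': depth becomes 0
  Position 6 '(': depth becomes 1
  Position 7 '(': depth becomes 2
  Position 8 '(': depth becomes 3
  Position 9 ')': depth becomes 2
  Position 10 ')': depth becomes 1
  Position 11 '(': depth becomes 2
  Position 12 ')': depth becomes 1
  Position 13 '(': depth becomes 2
  Position 14 ')': depth becomes 1
  Position 15 ')': depth becomes 0
  Position 16 '(': depth becomes 1
  Position 17 '(': depth becomes 2
  Position 18 '(': depth becomes 3
  Position 19 '(': depth becomes 4
  Position 20 ')': depth becomes 3
  Position 21 ')': depth becomes 2
  Position 22 ')': depth becomes 1
  Position 23 ')': depth becomes 0
Maximum depth reached: 4

4


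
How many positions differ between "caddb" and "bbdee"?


Comparing "caddb" and "bbdee" position by position:
  Position 0: 'c' vs 'b' => DIFFER
  Position 1: 'a' vs 'b' => DIFFER
  Position 2: 'd' vs 'd' => same
  Position 3: 'd' vs 'e' => DIFFER
  Position 4: 'b' vs 'e' => DIFFER
Positions that differ: 4

4


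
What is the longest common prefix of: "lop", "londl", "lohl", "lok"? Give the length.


Words: lop, londl, lohl, lok
  Position 0: all 'l' => match
  Position 1: all 'o' => match
  Position 2: ('p', 'n', 'h', 'k') => mismatch, stop
LCP = "lo" (length 2)

2


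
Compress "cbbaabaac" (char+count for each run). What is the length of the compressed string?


Input: cbbaabaac
Runs:
  'c' x 1 => "c1"
  'b' x 2 => "b2"
  'a' x 2 => "a2"
  'b' x 1 => "b1"
  'a' x 2 => "a2"
  'c' x 1 => "c1"
Compressed: "c1b2a2b1a2c1"
Compressed length: 12

12


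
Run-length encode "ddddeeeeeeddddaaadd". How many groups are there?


Input: ddddeeeeeeddddaaadd
Scanning for consecutive runs:
  Group 1: 'd' x 4 (positions 0-3)
  Group 2: 'e' x 6 (positions 4-9)
  Group 3: 'd' x 4 (positions 10-13)
  Group 4: 'a' x 3 (positions 14-16)
  Group 5: 'd' x 2 (positions 17-18)
Total groups: 5

5


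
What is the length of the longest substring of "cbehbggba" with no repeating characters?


Input: "cbehbggba"
Sliding window (track last position of each char):
  Position 0 ('c'): window [0,0] length 1 -- new best
  Position 1 ('b'): window [0,1] length 2 -- new best
  Position 2 ('e'): window [0,2] length 3 -- new best
  Position 3 ('h'): window [0,3] length 4 -- new best
  Position 4 ('b'): repeat (last at 1), move window start to 2
  Position 4 ('b'): window [2,4] length 3
  Position 5 ('g'): window [2,5] length 4
  Position 6 ('g'): repeat (last at 5), move window start to 6
  Position 6 ('g'): window [6,6] length 1
  Position 7 ('b'): window [6,7] length 2
  Position 8 ('a'): window [6,8] length 3
Longest substring with no repeats: "cbeh" with length 4

4


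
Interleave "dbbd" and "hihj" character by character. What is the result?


Interleaving "dbbd" and "hihj":
  Position 0: 'd' from first, 'h' from second => "dh"
  Position 1: 'b' from first, 'i' from second => "bi"
  Position 2: 'b' from first, 'h' from second => "bh"
  Position 3: 'd' from first, 'j' from second => "dj"
Result: dhbibhdj

dhbibhdj


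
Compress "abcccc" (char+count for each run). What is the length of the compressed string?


Input: abcccc
Runs:
  'a' x 1 => "a1"
  'b' x 1 => "b1"
  'c' x 4 => "c4"
Compressed: "a1b1c4"
Compressed length: 6

6


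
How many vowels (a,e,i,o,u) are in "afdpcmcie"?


Input: afdpcmcie
Checking each character:
  'a' at position 0: vowel (running total: 1)
  'f' at position 1: consonant
  'd' at position 2: consonant
  'p' at position 3: consonant
  'c' at position 4: consonant
  'm' at position 5: consonant
  'c' at position 6: consonant
  'i' at position 7: vowel (running total: 2)
  'e' at position 8: vowel (running total: 3)
Total vowels: 3

3


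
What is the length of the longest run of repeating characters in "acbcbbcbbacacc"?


Input: "acbcbbcbbacacc"
Scanning for longest run:
  Position 1 ('c'): new char, reset run to 1
  Position 2 ('b'): new char, reset run to 1
  Position 3 ('c'): new char, reset run to 1
  Position 4 ('b'): new char, reset run to 1
  Position 5 ('b'): continues run of 'b', length=2
  Position 6 ('c'): new char, reset run to 1
  Position 7 ('b'): new char, reset run to 1
  Position 8 ('b'): continues run of 'b', length=2
  Position 9 ('a'): new char, reset run to 1
  Position 10 ('c'): new char, reset run to 1
  Position 11 ('a'): new char, reset run to 1
  Position 12 ('c'): new char, reset run to 1
  Position 13 ('c'): continues run of 'c', length=2
Longest run: 'b' with length 2

2


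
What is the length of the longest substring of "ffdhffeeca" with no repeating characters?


Input: "ffdhffeeca"
Sliding window (track last position of each char):
  Position 0 ('f'): window [0,0] length 1 -- new best
  Position 1 ('f'): repeat (last at 0), move window start to 1
  Position 1 ('f'): window [1,1] length 1
  Position 2 ('d'): window [1,2] length 2 -- new best
  Position 3 ('h'): window [1,3] length 3 -- new best
  Position 4 ('f'): repeat (last at 1), move window start to 2
  Position 4 ('f'): window [2,4] length 3
  Position 5 ('f'): repeat (last at 4), move window start to 5
  Position 5 ('f'): window [5,5] length 1
  Position 6 ('e'): window [5,6] length 2
  Position 7 ('e'): repeat (last at 6), move window start to 7
  Position 7 ('e'): window [7,7] length 1
  Position 8 ('c'): window [7,8] length 2
  Position 9 ('a'): window [7,9] length 3
Longest substring with no repeats: "fdh" with length 3

3


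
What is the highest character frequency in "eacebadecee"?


Input: eacebadecee
Character counts:
  'a': 2
  'b': 1
  'c': 2
  'd': 1
  'e': 5
Maximum frequency: 5

5


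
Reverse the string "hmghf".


Input: hmghf
Reading characters right to left:
  Position 4: 'f'
  Position 3: 'h'
  Position 2: 'g'
  Position 1: 'm'
  Position 0: 'h'
Reversed: fhgmh

fhgmh


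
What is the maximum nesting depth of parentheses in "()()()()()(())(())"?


Input: "()()()()()(())(())"
Tracking depth:
  Position 0 '(': depth becomes 1
  Position 1 ')': depth becomes 0
  Position 2 '(': depth becomes 1
  Position 3 ')': depth becomes 0
  Position 4 '(': depth becomes 1
  Position 5 ')': depth becomes 0
  Position 6 '(': depth becomes 1
  Position 7 ')': depth becomes 0
  Position 8 '(': depth becomes 1
  Position 9 ')': depth becomes 0
  Position 10 '(': depth becomes 1
  Position 11 '(': depth becomes 2
  Position 12 ')': depth becomes 1
  Position 13 ')': depth becomes 0
  Position 14 '(': depth becomes 1
  Position 15 '(': depth becomes 2
  Position 16 ')': depth becomes 1
  Position 17 ')': depth becomes 0
Maximum depth reached: 2

2


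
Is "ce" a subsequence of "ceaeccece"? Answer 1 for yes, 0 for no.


Check if "ce" is a subsequence of "ceaeccece"
Greedy scan:
  Position 0 ('c'): matches sub[0] = 'c'
  Position 1 ('e'): matches sub[1] = 'e'
  Position 2 ('a'): no match needed
  Position 3 ('e'): no match needed
  Position 4 ('c'): no match needed
  Position 5 ('c'): no match needed
  Position 6 ('e'): no match needed
  Position 7 ('c'): no match needed
  Position 8 ('e'): no match needed
All 2 characters matched => is a subsequence

1


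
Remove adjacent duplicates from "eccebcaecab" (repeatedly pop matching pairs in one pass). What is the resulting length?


Input: eccebcaecab
Stack-based adjacent duplicate removal:
  Read 'e': push. Stack: e
  Read 'c': push. Stack: ec
  Read 'c': matches stack top 'c' => pop. Stack: e
  Read 'e': matches stack top 'e' => pop. Stack: (empty)
  Read 'b': push. Stack: b
  Read 'c': push. Stack: bc
  Read 'a': push. Stack: bca
  Read 'e': push. Stack: bcae
  Read 'c': push. Stack: bcaec
  Read 'a': push. Stack: bcaeca
  Read 'b': push. Stack: bcaecab
Final stack: "bcaecab" (length 7)

7


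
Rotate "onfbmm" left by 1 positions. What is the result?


Input: "onfbmm", rotate left by 1
First 1 characters: "o"
Remaining characters: "nfbmm"
Concatenate remaining + first: "nfbmm" + "o" = "nfbmmo"

nfbmmo


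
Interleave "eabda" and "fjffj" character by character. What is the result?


Interleaving "eabda" and "fjffj":
  Position 0: 'e' from first, 'f' from second => "ef"
  Position 1: 'a' from first, 'j' from second => "aj"
  Position 2: 'b' from first, 'f' from second => "bf"
  Position 3: 'd' from first, 'f' from second => "df"
  Position 4: 'a' from first, 'j' from second => "aj"
Result: efajbfdfaj

efajbfdfaj


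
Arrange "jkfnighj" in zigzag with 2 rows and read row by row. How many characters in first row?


Zigzag "jkfnighj" into 2 rows:
Placing characters:
  'j' => row 0
  'k' => row 1
  'f' => row 0
  'n' => row 1
  'i' => row 0
  'g' => row 1
  'h' => row 0
  'j' => row 1
Rows:
  Row 0: "jfih"
  Row 1: "kngj"
First row length: 4

4


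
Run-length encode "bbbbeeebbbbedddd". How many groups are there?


Input: bbbbeeebbbbedddd
Scanning for consecutive runs:
  Group 1: 'b' x 4 (positions 0-3)
  Group 2: 'e' x 3 (positions 4-6)
  Group 3: 'b' x 4 (positions 7-10)
  Group 4: 'e' x 1 (positions 11-11)
  Group 5: 'd' x 4 (positions 12-15)
Total groups: 5

5


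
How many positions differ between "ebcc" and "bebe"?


Comparing "ebcc" and "bebe" position by position:
  Position 0: 'e' vs 'b' => DIFFER
  Position 1: 'b' vs 'e' => DIFFER
  Position 2: 'c' vs 'b' => DIFFER
  Position 3: 'c' vs 'e' => DIFFER
Positions that differ: 4

4


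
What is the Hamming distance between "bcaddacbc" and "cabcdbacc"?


Comparing "bcaddacbc" and "cabcdbacc" position by position:
  Position 0: 'b' vs 'c' => differ
  Position 1: 'c' vs 'a' => differ
  Position 2: 'a' vs 'b' => differ
  Position 3: 'd' vs 'c' => differ
  Position 4: 'd' vs 'd' => same
  Position 5: 'a' vs 'b' => differ
  Position 6: 'c' vs 'a' => differ
  Position 7: 'b' vs 'c' => differ
  Position 8: 'c' vs 'c' => same
Total differences (Hamming distance): 7

7


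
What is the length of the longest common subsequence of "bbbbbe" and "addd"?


LCS of "bbbbbe" and "addd"
DP table:
           a    d    d    d
      0    0    0    0    0
  b   0    0    0    0    0
  b   0    0    0    0    0
  b   0    0    0    0    0
  b   0    0    0    0    0
  b   0    0    0    0    0
  e   0    0    0    0    0
LCS length = dp[6][4] = 0

0


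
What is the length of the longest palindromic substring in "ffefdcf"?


Input: "ffefdcf"
Checking substrings for palindromes:
  [1:4] "fef" (len 3) => palindrome
  [0:2] "ff" (len 2) => palindrome
Longest palindromic substring: "fef" with length 3

3


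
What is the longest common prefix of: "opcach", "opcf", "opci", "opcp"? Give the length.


Words: opcach, opcf, opci, opcp
  Position 0: all 'o' => match
  Position 1: all 'p' => match
  Position 2: all 'c' => match
  Position 3: ('a', 'f', 'i', 'p') => mismatch, stop
LCP = "opc" (length 3)

3


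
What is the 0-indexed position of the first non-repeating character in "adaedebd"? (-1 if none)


Input: adaedebd
Character frequencies:
  'a': 2
  'b': 1
  'd': 3
  'e': 2
Scanning left to right for freq == 1:
  Position 0 ('a'): freq=2, skip
  Position 1 ('d'): freq=3, skip
  Position 2 ('a'): freq=2, skip
  Position 3 ('e'): freq=2, skip
  Position 4 ('d'): freq=3, skip
  Position 5 ('e'): freq=2, skip
  Position 6 ('b'): unique! => answer = 6

6


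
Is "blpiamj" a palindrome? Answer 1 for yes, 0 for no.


Input: blpiamj
Reversed: jmaiplb
  Compare pos 0 ('b') with pos 6 ('j'): MISMATCH
  Compare pos 1 ('l') with pos 5 ('m'): MISMATCH
  Compare pos 2 ('p') with pos 4 ('a'): MISMATCH
Result: not a palindrome

0


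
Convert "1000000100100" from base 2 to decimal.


Input: "1000000100100" in base 2
Positional expansion:
  Digit '1' (value 1) x 2^12 = 4096
  Digit '0' (value 0) x 2^11 = 0
  Digit '0' (value 0) x 2^10 = 0
  Digit '0' (value 0) x 2^9 = 0
  Digit '0' (value 0) x 2^8 = 0
  Digit '0' (value 0) x 2^7 = 0
  Digit '0' (value 0) x 2^6 = 0
  Digit '1' (value 1) x 2^5 = 32
  Digit '0' (value 0) x 2^4 = 0
  Digit '0' (value 0) x 2^3 = 0
  Digit '1' (value 1) x 2^2 = 4
  Digit '0' (value 0) x 2^1 = 0
  Digit '0' (value 0) x 2^0 = 0
Sum = 4132

4132


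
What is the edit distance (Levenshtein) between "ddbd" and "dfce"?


Computing edit distance: "ddbd" -> "dfce"
DP table:
           d    f    c    e
      0    1    2    3    4
  d   1    0    1    2    3
  d   2    1    1    2    3
  b   3    2    2    2    3
  d   4    3    3    3    3
Edit distance = dp[4][4] = 3

3


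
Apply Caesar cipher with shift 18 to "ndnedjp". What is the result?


Caesar cipher: shift "ndnedjp" by 18
  'n' (pos 13) + 18 = pos 5 = 'f'
  'd' (pos 3) + 18 = pos 21 = 'v'
  'n' (pos 13) + 18 = pos 5 = 'f'
  'e' (pos 4) + 18 = pos 22 = 'w'
  'd' (pos 3) + 18 = pos 21 = 'v'
  'j' (pos 9) + 18 = pos 1 = 'b'
  'p' (pos 15) + 18 = pos 7 = 'h'
Result: fvfwvbh

fvfwvbh


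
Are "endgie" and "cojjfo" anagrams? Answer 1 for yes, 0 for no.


Strings: "endgie", "cojjfo"
Sorted first:  deegin
Sorted second: cfjjoo
Differ at position 0: 'd' vs 'c' => not anagrams

0


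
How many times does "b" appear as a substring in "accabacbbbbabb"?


Searching for "b" in "accabacbbbbabb"
Scanning each position:
  Position 0: "a" => no
  Position 1: "c" => no
  Position 2: "c" => no
  Position 3: "a" => no
  Position 4: "b" => MATCH
  Position 5: "a" => no
  Position 6: "c" => no
  Position 7: "b" => MATCH
  Position 8: "b" => MATCH
  Position 9: "b" => MATCH
  Position 10: "b" => MATCH
  Position 11: "a" => no
  Position 12: "b" => MATCH
  Position 13: "b" => MATCH
Total occurrences: 7

7


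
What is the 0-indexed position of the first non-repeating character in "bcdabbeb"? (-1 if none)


Input: bcdabbeb
Character frequencies:
  'a': 1
  'b': 4
  'c': 1
  'd': 1
  'e': 1
Scanning left to right for freq == 1:
  Position 0 ('b'): freq=4, skip
  Position 1 ('c'): unique! => answer = 1

1


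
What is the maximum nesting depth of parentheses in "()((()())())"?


Input: "()((()())())"
Tracking depth:
  Position 0 '(': depth becomes 1
  Position 1 ')': depth becomes 0
  Position 2 '(': depth becomes 1
  Position 3 '(': depth becomes 2
  Position 4 '(': depth becomes 3
  Position 5 ')': depth becomes 2
  Position 6 '(': depth becomes 3
  Position 7 ')': depth becomes 2
  Position 8 ')': depth becomes 1
  Position 9 '(': depth becomes 2
  Position 10 ')': depth becomes 1
  Position 11 ')': depth becomes 0
Maximum depth reached: 3

3


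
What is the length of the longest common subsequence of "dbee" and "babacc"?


LCS of "dbee" and "babacc"
DP table:
           b    a    b    a    c    c
      0    0    0    0    0    0    0
  d   0    0    0    0    0    0    0
  b   0    1    1    1    1    1    1
  e   0    1    1    1    1    1    1
  e   0    1    1    1    1    1    1
LCS length = dp[4][6] = 1

1


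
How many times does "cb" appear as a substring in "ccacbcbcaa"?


Searching for "cb" in "ccacbcbcaa"
Scanning each position:
  Position 0: "cc" => no
  Position 1: "ca" => no
  Position 2: "ac" => no
  Position 3: "cb" => MATCH
  Position 4: "bc" => no
  Position 5: "cb" => MATCH
  Position 6: "bc" => no
  Position 7: "ca" => no
  Position 8: "aa" => no
Total occurrences: 2

2


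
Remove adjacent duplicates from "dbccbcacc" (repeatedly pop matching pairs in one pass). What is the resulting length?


Input: dbccbcacc
Stack-based adjacent duplicate removal:
  Read 'd': push. Stack: d
  Read 'b': push. Stack: db
  Read 'c': push. Stack: dbc
  Read 'c': matches stack top 'c' => pop. Stack: db
  Read 'b': matches stack top 'b' => pop. Stack: d
  Read 'c': push. Stack: dc
  Read 'a': push. Stack: dca
  Read 'c': push. Stack: dcac
  Read 'c': matches stack top 'c' => pop. Stack: dca
Final stack: "dca" (length 3)

3


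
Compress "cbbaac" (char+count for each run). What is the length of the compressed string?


Input: cbbaac
Runs:
  'c' x 1 => "c1"
  'b' x 2 => "b2"
  'a' x 2 => "a2"
  'c' x 1 => "c1"
Compressed: "c1b2a2c1"
Compressed length: 8

8


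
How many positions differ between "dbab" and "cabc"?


Comparing "dbab" and "cabc" position by position:
  Position 0: 'd' vs 'c' => DIFFER
  Position 1: 'b' vs 'a' => DIFFER
  Position 2: 'a' vs 'b' => DIFFER
  Position 3: 'b' vs 'c' => DIFFER
Positions that differ: 4

4


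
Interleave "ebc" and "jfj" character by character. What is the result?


Interleaving "ebc" and "jfj":
  Position 0: 'e' from first, 'j' from second => "ej"
  Position 1: 'b' from first, 'f' from second => "bf"
  Position 2: 'c' from first, 'j' from second => "cj"
Result: ejbfcj

ejbfcj


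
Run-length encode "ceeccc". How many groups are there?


Input: ceeccc
Scanning for consecutive runs:
  Group 1: 'c' x 1 (positions 0-0)
  Group 2: 'e' x 2 (positions 1-2)
  Group 3: 'c' x 3 (positions 3-5)
Total groups: 3

3


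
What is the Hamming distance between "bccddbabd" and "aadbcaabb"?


Comparing "bccddbabd" and "aadbcaabb" position by position:
  Position 0: 'b' vs 'a' => differ
  Position 1: 'c' vs 'a' => differ
  Position 2: 'c' vs 'd' => differ
  Position 3: 'd' vs 'b' => differ
  Position 4: 'd' vs 'c' => differ
  Position 5: 'b' vs 'a' => differ
  Position 6: 'a' vs 'a' => same
  Position 7: 'b' vs 'b' => same
  Position 8: 'd' vs 'b' => differ
Total differences (Hamming distance): 7

7


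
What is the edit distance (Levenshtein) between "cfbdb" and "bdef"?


Computing edit distance: "cfbdb" -> "bdef"
DP table:
           b    d    e    f
      0    1    2    3    4
  c   1    1    2    3    4
  f   2    2    2    3    3
  b   3    2    3    3    4
  d   4    3    2    3    4
  b   5    4    3    3    4
Edit distance = dp[5][4] = 4

4


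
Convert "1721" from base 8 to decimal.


Input: "1721" in base 8
Positional expansion:
  Digit '1' (value 1) x 8^3 = 512
  Digit '7' (value 7) x 8^2 = 448
  Digit '2' (value 2) x 8^1 = 16
  Digit '1' (value 1) x 8^0 = 1
Sum = 977

977


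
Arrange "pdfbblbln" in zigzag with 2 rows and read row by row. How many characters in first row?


Zigzag "pdfbblbln" into 2 rows:
Placing characters:
  'p' => row 0
  'd' => row 1
  'f' => row 0
  'b' => row 1
  'b' => row 0
  'l' => row 1
  'b' => row 0
  'l' => row 1
  'n' => row 0
Rows:
  Row 0: "pfbbn"
  Row 1: "dbll"
First row length: 5

5


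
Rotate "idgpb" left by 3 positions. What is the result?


Input: "idgpb", rotate left by 3
First 3 characters: "idg"
Remaining characters: "pb"
Concatenate remaining + first: "pb" + "idg" = "pbidg"

pbidg


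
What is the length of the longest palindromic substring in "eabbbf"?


Input: "eabbbf"
Checking substrings for palindromes:
  [2:5] "bbb" (len 3) => palindrome
  [2:4] "bb" (len 2) => palindrome
  [3:5] "bb" (len 2) => palindrome
Longest palindromic substring: "bbb" with length 3

3


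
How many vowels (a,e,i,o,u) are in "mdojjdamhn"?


Input: mdojjdamhn
Checking each character:
  'm' at position 0: consonant
  'd' at position 1: consonant
  'o' at position 2: vowel (running total: 1)
  'j' at position 3: consonant
  'j' at position 4: consonant
  'd' at position 5: consonant
  'a' at position 6: vowel (running total: 2)
  'm' at position 7: consonant
  'h' at position 8: consonant
  'n' at position 9: consonant
Total vowels: 2

2


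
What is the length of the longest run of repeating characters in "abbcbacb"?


Input: "abbcbacb"
Scanning for longest run:
  Position 1 ('b'): new char, reset run to 1
  Position 2 ('b'): continues run of 'b', length=2
  Position 3 ('c'): new char, reset run to 1
  Position 4 ('b'): new char, reset run to 1
  Position 5 ('a'): new char, reset run to 1
  Position 6 ('c'): new char, reset run to 1
  Position 7 ('b'): new char, reset run to 1
Longest run: 'b' with length 2

2


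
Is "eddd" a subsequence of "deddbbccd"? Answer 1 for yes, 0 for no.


Check if "eddd" is a subsequence of "deddbbccd"
Greedy scan:
  Position 0 ('d'): no match needed
  Position 1 ('e'): matches sub[0] = 'e'
  Position 2 ('d'): matches sub[1] = 'd'
  Position 3 ('d'): matches sub[2] = 'd'
  Position 4 ('b'): no match needed
  Position 5 ('b'): no match needed
  Position 6 ('c'): no match needed
  Position 7 ('c'): no match needed
  Position 8 ('d'): matches sub[3] = 'd'
All 4 characters matched => is a subsequence

1


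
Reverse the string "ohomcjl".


Input: ohomcjl
Reading characters right to left:
  Position 6: 'l'
  Position 5: 'j'
  Position 4: 'c'
  Position 3: 'm'
  Position 2: 'o'
  Position 1: 'h'
  Position 0: 'o'
Reversed: ljcmoho

ljcmoho


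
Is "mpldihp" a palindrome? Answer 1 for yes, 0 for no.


Input: mpldihp
Reversed: phidlpm
  Compare pos 0 ('m') with pos 6 ('p'): MISMATCH
  Compare pos 1 ('p') with pos 5 ('h'): MISMATCH
  Compare pos 2 ('l') with pos 4 ('i'): MISMATCH
Result: not a palindrome

0


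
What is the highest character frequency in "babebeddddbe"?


Input: babebeddddbe
Character counts:
  'a': 1
  'b': 4
  'd': 4
  'e': 3
Maximum frequency: 4

4


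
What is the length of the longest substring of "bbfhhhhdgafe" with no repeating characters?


Input: "bbfhhhhdgafe"
Sliding window (track last position of each char):
  Position 0 ('b'): window [0,0] length 1 -- new best
  Position 1 ('b'): repeat (last at 0), move window start to 1
  Position 1 ('b'): window [1,1] length 1
  Position 2 ('f'): window [1,2] length 2 -- new best
  Position 3 ('h'): window [1,3] length 3 -- new best
  Position 4 ('h'): repeat (last at 3), move window start to 4
  Position 4 ('h'): window [4,4] length 1
  Position 5 ('h'): repeat (last at 4), move window start to 5
  Position 5 ('h'): window [5,5] length 1
  Position 6 ('h'): repeat (last at 5), move window start to 6
  Position 6 ('h'): window [6,6] length 1
  Position 7 ('d'): window [6,7] length 2
  Position 8 ('g'): window [6,8] length 3
  Position 9 ('a'): window [6,9] length 4 -- new best
  Position 10 ('f'): window [6,10] length 5 -- new best
  Position 11 ('e'): window [6,11] length 6 -- new best
Longest substring with no repeats: "hdgafe" with length 6

6


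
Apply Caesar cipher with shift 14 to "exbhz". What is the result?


Caesar cipher: shift "exbhz" by 14
  'e' (pos 4) + 14 = pos 18 = 's'
  'x' (pos 23) + 14 = pos 11 = 'l'
  'b' (pos 1) + 14 = pos 15 = 'p'
  'h' (pos 7) + 14 = pos 21 = 'v'
  'z' (pos 25) + 14 = pos 13 = 'n'
Result: slpvn

slpvn


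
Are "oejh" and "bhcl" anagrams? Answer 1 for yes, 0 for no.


Strings: "oejh", "bhcl"
Sorted first:  ehjo
Sorted second: bchl
Differ at position 0: 'e' vs 'b' => not anagrams

0


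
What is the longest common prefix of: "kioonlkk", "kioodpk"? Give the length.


Words: kioonlkk, kioodpk
  Position 0: all 'k' => match
  Position 1: all 'i' => match
  Position 2: all 'o' => match
  Position 3: all 'o' => match
  Position 4: ('n', 'd') => mismatch, stop
LCP = "kioo" (length 4)

4


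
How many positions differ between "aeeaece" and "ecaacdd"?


Comparing "aeeaece" and "ecaacdd" position by position:
  Position 0: 'a' vs 'e' => DIFFER
  Position 1: 'e' vs 'c' => DIFFER
  Position 2: 'e' vs 'a' => DIFFER
  Position 3: 'a' vs 'a' => same
  Position 4: 'e' vs 'c' => DIFFER
  Position 5: 'c' vs 'd' => DIFFER
  Position 6: 'e' vs 'd' => DIFFER
Positions that differ: 6

6


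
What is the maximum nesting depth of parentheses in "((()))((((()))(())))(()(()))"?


Input: "((()))((((()))(())))(()(()))"
Tracking depth:
  Position 0 '(': depth becomes 1
  Position 1 '(': depth becomes 2
  Position 2 '(': depth becomes 3
  Position 3 ')': depth becomes 2
  Position 4 ')': depth becomes 1
  Position 5 ')': depth becomes 0
  Position 6 '(': depth becomes 1
  Position 7 '(': depth becomes 2
  Position 8 '(': depth becomes 3
  Position 9 '(': depth becomes 4
  Position 10 '(': depth becomes 5
  Position 11 ')': depth becomes 4
  Position 12 ')': depth becomes 3
  Position 13 ')': depth becomes 2
  Position 14 '(': depth becomes 3
  Position 15 '(': depth becomes 4
  Position 16 ')': depth becomes 3
  Position 17 ')': depth becomes 2
  Position 18 ')': depth becomes 1
  Position 19 ')': depth becomes 0
  Position 20 '(': depth becomes 1
  Position 21 '(': depth becomes 2
  Position 22 ')': depth becomes 1
  Position 23 '(': depth becomes 2
  Position 24 '(': depth becomes 3
  Position 25 ')': depth becomes 2
  Position 26 ')': depth becomes 1
  Position 27 ')': depth becomes 0
Maximum depth reached: 5

5


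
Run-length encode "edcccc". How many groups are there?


Input: edcccc
Scanning for consecutive runs:
  Group 1: 'e' x 1 (positions 0-0)
  Group 2: 'd' x 1 (positions 1-1)
  Group 3: 'c' x 4 (positions 2-5)
Total groups: 3

3


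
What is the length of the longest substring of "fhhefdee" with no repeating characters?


Input: "fhhefdee"
Sliding window (track last position of each char):
  Position 0 ('f'): window [0,0] length 1 -- new best
  Position 1 ('h'): window [0,1] length 2 -- new best
  Position 2 ('h'): repeat (last at 1), move window start to 2
  Position 2 ('h'): window [2,2] length 1
  Position 3 ('e'): window [2,3] length 2
  Position 4 ('f'): window [2,4] length 3 -- new best
  Position 5 ('d'): window [2,5] length 4 -- new best
  Position 6 ('e'): repeat (last at 3), move window start to 4
  Position 6 ('e'): window [4,6] length 3
  Position 7 ('e'): repeat (last at 6), move window start to 7
  Position 7 ('e'): window [7,7] length 1
Longest substring with no repeats: "hefd" with length 4

4


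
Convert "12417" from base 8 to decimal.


Input: "12417" in base 8
Positional expansion:
  Digit '1' (value 1) x 8^4 = 4096
  Digit '2' (value 2) x 8^3 = 1024
  Digit '4' (value 4) x 8^2 = 256
  Digit '1' (value 1) x 8^1 = 8
  Digit '7' (value 7) x 8^0 = 7
Sum = 5391

5391


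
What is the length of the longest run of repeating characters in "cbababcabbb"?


Input: "cbababcabbb"
Scanning for longest run:
  Position 1 ('b'): new char, reset run to 1
  Position 2 ('a'): new char, reset run to 1
  Position 3 ('b'): new char, reset run to 1
  Position 4 ('a'): new char, reset run to 1
  Position 5 ('b'): new char, reset run to 1
  Position 6 ('c'): new char, reset run to 1
  Position 7 ('a'): new char, reset run to 1
  Position 8 ('b'): new char, reset run to 1
  Position 9 ('b'): continues run of 'b', length=2
  Position 10 ('b'): continues run of 'b', length=3
Longest run: 'b' with length 3

3


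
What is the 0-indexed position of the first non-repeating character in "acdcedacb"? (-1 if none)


Input: acdcedacb
Character frequencies:
  'a': 2
  'b': 1
  'c': 3
  'd': 2
  'e': 1
Scanning left to right for freq == 1:
  Position 0 ('a'): freq=2, skip
  Position 1 ('c'): freq=3, skip
  Position 2 ('d'): freq=2, skip
  Position 3 ('c'): freq=3, skip
  Position 4 ('e'): unique! => answer = 4

4


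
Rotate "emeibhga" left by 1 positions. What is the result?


Input: "emeibhga", rotate left by 1
First 1 characters: "e"
Remaining characters: "meibhga"
Concatenate remaining + first: "meibhga" + "e" = "meibhgae"

meibhgae


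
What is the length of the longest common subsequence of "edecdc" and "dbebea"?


LCS of "edecdc" and "dbebea"
DP table:
           d    b    e    b    e    a
      0    0    0    0    0    0    0
  e   0    0    0    1    1    1    1
  d   0    1    1    1    1    1    1
  e   0    1    1    2    2    2    2
  c   0    1    1    2    2    2    2
  d   0    1    1    2    2    2    2
  c   0    1    1    2    2    2    2
LCS length = dp[6][6] = 2

2


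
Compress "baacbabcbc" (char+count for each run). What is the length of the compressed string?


Input: baacbabcbc
Runs:
  'b' x 1 => "b1"
  'a' x 2 => "a2"
  'c' x 1 => "c1"
  'b' x 1 => "b1"
  'a' x 1 => "a1"
  'b' x 1 => "b1"
  'c' x 1 => "c1"
  'b' x 1 => "b1"
  'c' x 1 => "c1"
Compressed: "b1a2c1b1a1b1c1b1c1"
Compressed length: 18

18


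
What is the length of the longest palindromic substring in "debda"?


Input: "debda"
Checking substrings for palindromes:
  No multi-char palindromic substrings found
Longest palindromic substring: "d" with length 1

1


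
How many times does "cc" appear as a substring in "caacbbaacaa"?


Searching for "cc" in "caacbbaacaa"
Scanning each position:
  Position 0: "ca" => no
  Position 1: "aa" => no
  Position 2: "ac" => no
  Position 3: "cb" => no
  Position 4: "bb" => no
  Position 5: "ba" => no
  Position 6: "aa" => no
  Position 7: "ac" => no
  Position 8: "ca" => no
  Position 9: "aa" => no
Total occurrences: 0

0


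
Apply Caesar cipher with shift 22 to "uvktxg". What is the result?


Caesar cipher: shift "uvktxg" by 22
  'u' (pos 20) + 22 = pos 16 = 'q'
  'v' (pos 21) + 22 = pos 17 = 'r'
  'k' (pos 10) + 22 = pos 6 = 'g'
  't' (pos 19) + 22 = pos 15 = 'p'
  'x' (pos 23) + 22 = pos 19 = 't'
  'g' (pos 6) + 22 = pos 2 = 'c'
Result: qrgptc

qrgptc


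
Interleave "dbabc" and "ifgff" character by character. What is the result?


Interleaving "dbabc" and "ifgff":
  Position 0: 'd' from first, 'i' from second => "di"
  Position 1: 'b' from first, 'f' from second => "bf"
  Position 2: 'a' from first, 'g' from second => "ag"
  Position 3: 'b' from first, 'f' from second => "bf"
  Position 4: 'c' from first, 'f' from second => "cf"
Result: dibfagbfcf

dibfagbfcf


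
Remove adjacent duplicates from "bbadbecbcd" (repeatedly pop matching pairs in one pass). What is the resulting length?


Input: bbadbecbcd
Stack-based adjacent duplicate removal:
  Read 'b': push. Stack: b
  Read 'b': matches stack top 'b' => pop. Stack: (empty)
  Read 'a': push. Stack: a
  Read 'd': push. Stack: ad
  Read 'b': push. Stack: adb
  Read 'e': push. Stack: adbe
  Read 'c': push. Stack: adbec
  Read 'b': push. Stack: adbecb
  Read 'c': push. Stack: adbecbc
  Read 'd': push. Stack: adbecbcd
Final stack: "adbecbcd" (length 8)

8


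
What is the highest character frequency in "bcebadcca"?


Input: bcebadcca
Character counts:
  'a': 2
  'b': 2
  'c': 3
  'd': 1
  'e': 1
Maximum frequency: 3

3


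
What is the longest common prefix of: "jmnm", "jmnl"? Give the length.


Words: jmnm, jmnl
  Position 0: all 'j' => match
  Position 1: all 'm' => match
  Position 2: all 'n' => match
  Position 3: ('m', 'l') => mismatch, stop
LCP = "jmn" (length 3)

3


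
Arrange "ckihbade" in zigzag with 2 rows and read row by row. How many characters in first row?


Zigzag "ckihbade" into 2 rows:
Placing characters:
  'c' => row 0
  'k' => row 1
  'i' => row 0
  'h' => row 1
  'b' => row 0
  'a' => row 1
  'd' => row 0
  'e' => row 1
Rows:
  Row 0: "cibd"
  Row 1: "khae"
First row length: 4

4


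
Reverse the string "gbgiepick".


Input: gbgiepick
Reading characters right to left:
  Position 8: 'k'
  Position 7: 'c'
  Position 6: 'i'
  Position 5: 'p'
  Position 4: 'e'
  Position 3: 'i'
  Position 2: 'g'
  Position 1: 'b'
  Position 0: 'g'
Reversed: kcipeigbg

kcipeigbg


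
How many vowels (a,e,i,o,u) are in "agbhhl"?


Input: agbhhl
Checking each character:
  'a' at position 0: vowel (running total: 1)
  'g' at position 1: consonant
  'b' at position 2: consonant
  'h' at position 3: consonant
  'h' at position 4: consonant
  'l' at position 5: consonant
Total vowels: 1

1


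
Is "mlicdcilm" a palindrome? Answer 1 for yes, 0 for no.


Input: mlicdcilm
Reversed: mlicdcilm
  Compare pos 0 ('m') with pos 8 ('m'): match
  Compare pos 1 ('l') with pos 7 ('l'): match
  Compare pos 2 ('i') with pos 6 ('i'): match
  Compare pos 3 ('c') with pos 5 ('c'): match
Result: palindrome

1


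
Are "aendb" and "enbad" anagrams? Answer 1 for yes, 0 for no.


Strings: "aendb", "enbad"
Sorted first:  abden
Sorted second: abden
Sorted forms match => anagrams

1


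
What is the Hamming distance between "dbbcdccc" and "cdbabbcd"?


Comparing "dbbcdccc" and "cdbabbcd" position by position:
  Position 0: 'd' vs 'c' => differ
  Position 1: 'b' vs 'd' => differ
  Position 2: 'b' vs 'b' => same
  Position 3: 'c' vs 'a' => differ
  Position 4: 'd' vs 'b' => differ
  Position 5: 'c' vs 'b' => differ
  Position 6: 'c' vs 'c' => same
  Position 7: 'c' vs 'd' => differ
Total differences (Hamming distance): 6

6


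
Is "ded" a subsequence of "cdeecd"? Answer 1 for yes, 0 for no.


Check if "ded" is a subsequence of "cdeecd"
Greedy scan:
  Position 0 ('c'): no match needed
  Position 1 ('d'): matches sub[0] = 'd'
  Position 2 ('e'): matches sub[1] = 'e'
  Position 3 ('e'): no match needed
  Position 4 ('c'): no match needed
  Position 5 ('d'): matches sub[2] = 'd'
All 3 characters matched => is a subsequence

1


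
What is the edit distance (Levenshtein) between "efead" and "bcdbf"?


Computing edit distance: "efead" -> "bcdbf"
DP table:
           b    c    d    b    f
      0    1    2    3    4    5
  e   1    1    2    3    4    5
  f   2    2    2    3    4    4
  e   3    3    3    3    4    5
  a   4    4    4    4    4    5
  d   5    5    5    4    5    5
Edit distance = dp[5][5] = 5

5


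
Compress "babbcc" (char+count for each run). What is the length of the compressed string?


Input: babbcc
Runs:
  'b' x 1 => "b1"
  'a' x 1 => "a1"
  'b' x 2 => "b2"
  'c' x 2 => "c2"
Compressed: "b1a1b2c2"
Compressed length: 8

8


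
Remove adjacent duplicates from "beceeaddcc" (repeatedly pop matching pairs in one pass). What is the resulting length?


Input: beceeaddcc
Stack-based adjacent duplicate removal:
  Read 'b': push. Stack: b
  Read 'e': push. Stack: be
  Read 'c': push. Stack: bec
  Read 'e': push. Stack: bece
  Read 'e': matches stack top 'e' => pop. Stack: bec
  Read 'a': push. Stack: beca
  Read 'd': push. Stack: becad
  Read 'd': matches stack top 'd' => pop. Stack: beca
  Read 'c': push. Stack: becac
  Read 'c': matches stack top 'c' => pop. Stack: beca
Final stack: "beca" (length 4)

4


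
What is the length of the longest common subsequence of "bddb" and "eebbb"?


LCS of "bddb" and "eebbb"
DP table:
           e    e    b    b    b
      0    0    0    0    0    0
  b   0    0    0    1    1    1
  d   0    0    0    1    1    1
  d   0    0    0    1    1    1
  b   0    0    0    1    2    2
LCS length = dp[4][5] = 2

2
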